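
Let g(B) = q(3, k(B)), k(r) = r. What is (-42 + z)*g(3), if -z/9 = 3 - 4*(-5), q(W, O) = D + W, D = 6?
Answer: -2241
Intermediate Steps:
q(W, O) = 6 + W
g(B) = 9 (g(B) = 6 + 3 = 9)
z = -207 (z = -9*(3 - 4*(-5)) = -9*(3 + 20) = -9*23 = -207)
(-42 + z)*g(3) = (-42 - 207)*9 = -249*9 = -2241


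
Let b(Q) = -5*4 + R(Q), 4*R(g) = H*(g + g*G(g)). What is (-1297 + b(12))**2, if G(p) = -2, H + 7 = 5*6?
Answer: 1920996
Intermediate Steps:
H = 23 (H = -7 + 5*6 = -7 + 30 = 23)
R(g) = -23*g/4 (R(g) = (23*(g + g*(-2)))/4 = (23*(g - 2*g))/4 = (23*(-g))/4 = (-23*g)/4 = -23*g/4)
b(Q) = -20 - 23*Q/4 (b(Q) = -5*4 - 23*Q/4 = -20 - 23*Q/4)
(-1297 + b(12))**2 = (-1297 + (-20 - 23/4*12))**2 = (-1297 + (-20 - 69))**2 = (-1297 - 89)**2 = (-1386)**2 = 1920996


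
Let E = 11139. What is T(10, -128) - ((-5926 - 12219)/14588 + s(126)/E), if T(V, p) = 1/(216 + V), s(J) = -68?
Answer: 23032580573/18362017716 ≈ 1.2544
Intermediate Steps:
T(10, -128) - ((-5926 - 12219)/14588 + s(126)/E) = 1/(216 + 10) - ((-5926 - 12219)/14588 - 68/11139) = 1/226 - (-18145*1/14588 - 68*1/11139) = 1/226 - (-18145/14588 - 68/11139) = 1/226 - 1*(-203109139/162495732) = 1/226 + 203109139/162495732 = 23032580573/18362017716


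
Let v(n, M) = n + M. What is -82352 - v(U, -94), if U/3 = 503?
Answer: -83767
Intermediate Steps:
U = 1509 (U = 3*503 = 1509)
v(n, M) = M + n
-82352 - v(U, -94) = -82352 - (-94 + 1509) = -82352 - 1*1415 = -82352 - 1415 = -83767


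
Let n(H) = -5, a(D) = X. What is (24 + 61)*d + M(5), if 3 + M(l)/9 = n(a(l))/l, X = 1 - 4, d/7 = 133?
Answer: 79099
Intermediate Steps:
d = 931 (d = 7*133 = 931)
X = -3
a(D) = -3
M(l) = -27 - 45/l (M(l) = -27 + 9*(-5/l) = -27 - 45/l)
(24 + 61)*d + M(5) = (24 + 61)*931 + (-27 - 45/5) = 85*931 + (-27 - 45*⅕) = 79135 + (-27 - 9) = 79135 - 36 = 79099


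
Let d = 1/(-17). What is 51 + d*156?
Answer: 711/17 ≈ 41.824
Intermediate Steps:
d = -1/17 ≈ -0.058824
51 + d*156 = 51 - 1/17*156 = 51 - 156/17 = 711/17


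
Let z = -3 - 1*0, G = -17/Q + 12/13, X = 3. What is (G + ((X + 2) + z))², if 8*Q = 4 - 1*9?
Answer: 3833764/4225 ≈ 907.40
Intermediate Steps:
Q = -5/8 (Q = (4 - 1*9)/8 = (4 - 9)/8 = (⅛)*(-5) = -5/8 ≈ -0.62500)
G = 1828/65 (G = -17/(-5/8) + 12/13 = -17*(-8/5) + 12*(1/13) = 136/5 + 12/13 = 1828/65 ≈ 28.123)
z = -3 (z = -3 + 0 = -3)
(G + ((X + 2) + z))² = (1828/65 + ((3 + 2) - 3))² = (1828/65 + (5 - 3))² = (1828/65 + 2)² = (1958/65)² = 3833764/4225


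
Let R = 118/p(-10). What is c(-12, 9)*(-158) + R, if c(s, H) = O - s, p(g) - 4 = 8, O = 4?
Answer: -15109/6 ≈ -2518.2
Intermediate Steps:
p(g) = 12 (p(g) = 4 + 8 = 12)
c(s, H) = 4 - s
R = 59/6 (R = 118/12 = 118*(1/12) = 59/6 ≈ 9.8333)
c(-12, 9)*(-158) + R = (4 - 1*(-12))*(-158) + 59/6 = (4 + 12)*(-158) + 59/6 = 16*(-158) + 59/6 = -2528 + 59/6 = -15109/6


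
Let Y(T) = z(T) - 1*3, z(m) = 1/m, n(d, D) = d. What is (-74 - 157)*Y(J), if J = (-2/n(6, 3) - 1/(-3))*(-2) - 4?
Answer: 3003/4 ≈ 750.75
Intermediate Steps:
J = -4 (J = (-2/6 - 1/(-3))*(-2) - 4 = (-2*⅙ - 1*(-⅓))*(-2) - 4 = (-⅓ + ⅓)*(-2) - 4 = 0*(-2) - 4 = 0 - 4 = -4)
Y(T) = -3 + 1/T (Y(T) = 1/T - 1*3 = 1/T - 3 = -3 + 1/T)
(-74 - 157)*Y(J) = (-74 - 157)*(-3 + 1/(-4)) = -231*(-3 - ¼) = -231*(-13/4) = 3003/4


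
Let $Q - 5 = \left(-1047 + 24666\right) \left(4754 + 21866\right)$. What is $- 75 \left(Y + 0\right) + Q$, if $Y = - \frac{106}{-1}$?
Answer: $628729835$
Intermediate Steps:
$Q = 628737785$ ($Q = 5 + \left(-1047 + 24666\right) \left(4754 + 21866\right) = 5 + 23619 \cdot 26620 = 5 + 628737780 = 628737785$)
$Y = 106$ ($Y = \left(-106\right) \left(-1\right) = 106$)
$- 75 \left(Y + 0\right) + Q = - 75 \left(106 + 0\right) + 628737785 = \left(-75\right) 106 + 628737785 = -7950 + 628737785 = 628729835$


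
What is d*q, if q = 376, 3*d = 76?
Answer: 28576/3 ≈ 9525.3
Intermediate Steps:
d = 76/3 (d = (⅓)*76 = 76/3 ≈ 25.333)
d*q = (76/3)*376 = 28576/3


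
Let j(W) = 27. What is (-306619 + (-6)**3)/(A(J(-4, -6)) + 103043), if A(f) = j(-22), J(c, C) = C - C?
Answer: -61367/20614 ≈ -2.9770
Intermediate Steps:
J(c, C) = 0
A(f) = 27
(-306619 + (-6)**3)/(A(J(-4, -6)) + 103043) = (-306619 + (-6)**3)/(27 + 103043) = (-306619 - 216)/103070 = -306835*1/103070 = -61367/20614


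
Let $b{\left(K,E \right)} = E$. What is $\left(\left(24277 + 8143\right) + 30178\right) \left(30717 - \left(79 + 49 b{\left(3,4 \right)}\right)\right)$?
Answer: $1905608316$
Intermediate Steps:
$\left(\left(24277 + 8143\right) + 30178\right) \left(30717 - \left(79 + 49 b{\left(3,4 \right)}\right)\right) = \left(\left(24277 + 8143\right) + 30178\right) \left(30717 - 275\right) = \left(32420 + 30178\right) \left(30717 - 275\right) = 62598 \left(30717 - 275\right) = 62598 \cdot 30442 = 1905608316$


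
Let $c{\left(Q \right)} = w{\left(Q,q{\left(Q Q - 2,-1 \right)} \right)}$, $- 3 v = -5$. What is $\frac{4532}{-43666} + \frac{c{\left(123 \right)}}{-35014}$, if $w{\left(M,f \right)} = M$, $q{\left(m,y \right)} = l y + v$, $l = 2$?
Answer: $- \frac{285809}{2663626} \approx -0.1073$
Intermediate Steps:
$v = \frac{5}{3}$ ($v = \left(- \frac{1}{3}\right) \left(-5\right) = \frac{5}{3} \approx 1.6667$)
$q{\left(m,y \right)} = \frac{5}{3} + 2 y$ ($q{\left(m,y \right)} = 2 y + \frac{5}{3} = \frac{5}{3} + 2 y$)
$c{\left(Q \right)} = Q$
$\frac{4532}{-43666} + \frac{c{\left(123 \right)}}{-35014} = \frac{4532}{-43666} + \frac{123}{-35014} = 4532 \left(- \frac{1}{43666}\right) + 123 \left(- \frac{1}{35014}\right) = - \frac{2266}{21833} - \frac{3}{854} = - \frac{285809}{2663626}$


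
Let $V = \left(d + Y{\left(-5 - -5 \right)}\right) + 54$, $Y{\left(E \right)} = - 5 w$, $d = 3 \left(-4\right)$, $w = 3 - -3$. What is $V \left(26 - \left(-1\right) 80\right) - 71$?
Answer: $1201$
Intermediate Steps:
$w = 6$ ($w = 3 + 3 = 6$)
$d = -12$
$Y{\left(E \right)} = -30$ ($Y{\left(E \right)} = \left(-5\right) 6 = -30$)
$V = 12$ ($V = \left(-12 - 30\right) + 54 = -42 + 54 = 12$)
$V \left(26 - \left(-1\right) 80\right) - 71 = 12 \left(26 - \left(-1\right) 80\right) - 71 = 12 \left(26 - -80\right) - 71 = 12 \left(26 + 80\right) - 71 = 12 \cdot 106 - 71 = 1272 - 71 = 1201$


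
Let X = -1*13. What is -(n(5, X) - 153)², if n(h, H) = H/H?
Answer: -23104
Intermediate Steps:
X = -13
n(h, H) = 1
-(n(5, X) - 153)² = -(1 - 153)² = -1*(-152)² = -1*23104 = -23104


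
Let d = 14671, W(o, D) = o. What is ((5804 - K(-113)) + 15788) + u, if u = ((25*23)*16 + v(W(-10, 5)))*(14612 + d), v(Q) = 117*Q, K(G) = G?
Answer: 235164195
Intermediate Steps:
u = 235142490 (u = ((25*23)*16 + 117*(-10))*(14612 + 14671) = (575*16 - 1170)*29283 = (9200 - 1170)*29283 = 8030*29283 = 235142490)
((5804 - K(-113)) + 15788) + u = ((5804 - 1*(-113)) + 15788) + 235142490 = ((5804 + 113) + 15788) + 235142490 = (5917 + 15788) + 235142490 = 21705 + 235142490 = 235164195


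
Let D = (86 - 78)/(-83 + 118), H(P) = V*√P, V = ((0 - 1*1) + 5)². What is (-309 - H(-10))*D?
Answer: -2472/35 - 128*I*√10/35 ≈ -70.629 - 11.565*I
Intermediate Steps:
V = 16 (V = ((0 - 1) + 5)² = (-1 + 5)² = 4² = 16)
H(P) = 16*√P
D = 8/35 ≈ 0.22857
(-309 - H(-10))*D = (-309 - 16*√(-10))*(8/35) = (-309 - 16*I*√10)*(8/35) = -2472/35 - 128*I*√10/35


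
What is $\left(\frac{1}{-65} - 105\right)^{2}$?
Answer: $\frac{46594276}{4225} \approx 11028.0$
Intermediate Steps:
$\left(\frac{1}{-65} - 105\right)^{2} = \left(- \frac{1}{65} - 105\right)^{2} = \left(- \frac{6826}{65}\right)^{2} = \frac{46594276}{4225}$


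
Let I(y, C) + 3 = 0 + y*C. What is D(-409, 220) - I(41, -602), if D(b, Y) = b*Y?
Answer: -65295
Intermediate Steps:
D(b, Y) = Y*b
I(y, C) = -3 + C*y (I(y, C) = -3 + (0 + y*C) = -3 + (0 + C*y) = -3 + C*y)
D(-409, 220) - I(41, -602) = 220*(-409) - (-3 - 602*41) = -89980 - (-3 - 24682) = -89980 - 1*(-24685) = -89980 + 24685 = -65295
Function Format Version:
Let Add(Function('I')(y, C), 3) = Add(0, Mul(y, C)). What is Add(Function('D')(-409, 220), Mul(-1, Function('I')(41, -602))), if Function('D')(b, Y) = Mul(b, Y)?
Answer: -65295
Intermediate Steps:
Function('D')(b, Y) = Mul(Y, b)
Function('I')(y, C) = Add(-3, Mul(C, y)) (Function('I')(y, C) = Add(-3, Add(0, Mul(y, C))) = Add(-3, Add(0, Mul(C, y))) = Add(-3, Mul(C, y)))
Add(Function('D')(-409, 220), Mul(-1, Function('I')(41, -602))) = Add(Mul(220, -409), Mul(-1, Add(-3, Mul(-602, 41)))) = Add(-89980, Mul(-1, Add(-3, -24682))) = Add(-89980, Mul(-1, -24685)) = Add(-89980, 24685) = -65295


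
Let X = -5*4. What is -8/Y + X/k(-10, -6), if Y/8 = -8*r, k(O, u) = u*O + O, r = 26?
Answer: -411/1040 ≈ -0.39519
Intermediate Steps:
k(O, u) = O + O*u (k(O, u) = O*u + O = O + O*u)
X = -20
Y = -1664 (Y = 8*(-8*26) = 8*(-208) = -1664)
-8/Y + X/k(-10, -6) = -8/(-1664) - 20*(-1/(10*(1 - 6))) = -8*(-1/1664) - 20/((-10*(-5))) = 1/208 - 20/50 = 1/208 - 20*1/50 = 1/208 - 2/5 = -411/1040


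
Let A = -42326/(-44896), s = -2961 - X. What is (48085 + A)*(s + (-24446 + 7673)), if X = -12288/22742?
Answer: -121106564733589155/127628104 ≈ -9.4890e+8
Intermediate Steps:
X = -6144/11371 (X = -12288*1/22742 = -6144/11371 ≈ -0.54032)
s = -33663387/11371 (s = -2961 - 1*(-6144/11371) = -2961 + 6144/11371 = -33663387/11371 ≈ -2960.5)
A = 21163/22448 (A = -42326*(-1/44896) = 21163/22448 ≈ 0.94276)
(48085 + A)*(s + (-24446 + 7673)) = (48085 + 21163/22448)*(-33663387/11371 + (-24446 + 7673)) = 1079433243*(-33663387/11371 - 16773)/22448 = (1079433243/22448)*(-224389170/11371) = -121106564733589155/127628104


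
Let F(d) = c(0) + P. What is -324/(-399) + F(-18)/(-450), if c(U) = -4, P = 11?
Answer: 47669/59850 ≈ 0.79647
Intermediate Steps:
F(d) = 7 (F(d) = -4 + 11 = 7)
-324/(-399) + F(-18)/(-450) = -324/(-399) + 7/(-450) = -324*(-1/399) + 7*(-1/450) = 108/133 - 7/450 = 47669/59850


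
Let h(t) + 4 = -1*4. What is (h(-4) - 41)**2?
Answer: 2401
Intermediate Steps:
h(t) = -8 (h(t) = -4 - 1*4 = -4 - 4 = -8)
(h(-4) - 41)**2 = (-8 - 41)**2 = (-49)**2 = 2401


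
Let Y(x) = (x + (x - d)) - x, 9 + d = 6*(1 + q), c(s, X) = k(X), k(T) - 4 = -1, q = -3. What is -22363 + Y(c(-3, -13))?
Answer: -22339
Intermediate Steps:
k(T) = 3 (k(T) = 4 - 1 = 3)
c(s, X) = 3
d = -21 (d = -9 + 6*(1 - 3) = -9 + 6*(-2) = -9 - 12 = -21)
Y(x) = 21 + x (Y(x) = (x + (x - 1*(-21))) - x = (x + (x + 21)) - x = (x + (21 + x)) - x = (21 + 2*x) - x = 21 + x)
-22363 + Y(c(-3, -13)) = -22363 + (21 + 3) = -22363 + 24 = -22339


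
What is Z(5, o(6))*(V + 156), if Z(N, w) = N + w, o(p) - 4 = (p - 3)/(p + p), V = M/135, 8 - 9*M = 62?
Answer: 129833/90 ≈ 1442.6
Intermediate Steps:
M = -6 (M = 8/9 - 1/9*62 = 8/9 - 62/9 = -6)
V = -2/45 (V = -6/135 = -6*1/135 = -2/45 ≈ -0.044444)
o(p) = 4 + (-3 + p)/(2*p) (o(p) = 4 + (p - 3)/(p + p) = 4 + (-3 + p)/((2*p)) = 4 + (-3 + p)*(1/(2*p)) = 4 + (-3 + p)/(2*p))
Z(5, o(6))*(V + 156) = (5 + (3/2)*(-1 + 3*6)/6)*(-2/45 + 156) = (5 + (3/2)*(1/6)*(-1 + 18))*(7018/45) = (5 + (3/2)*(1/6)*17)*(7018/45) = (5 + 17/4)*(7018/45) = (37/4)*(7018/45) = 129833/90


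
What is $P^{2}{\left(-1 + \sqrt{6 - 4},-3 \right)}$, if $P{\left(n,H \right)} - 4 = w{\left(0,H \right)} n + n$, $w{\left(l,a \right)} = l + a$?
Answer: $44 - 24 \sqrt{2} \approx 10.059$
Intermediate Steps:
$w{\left(l,a \right)} = a + l$
$P{\left(n,H \right)} = 4 + n + H n$ ($P{\left(n,H \right)} = 4 + \left(\left(H + 0\right) n + n\right) = 4 + \left(H n + n\right) = 4 + \left(n + H n\right) = 4 + n + H n$)
$P^{2}{\left(-1 + \sqrt{6 - 4},-3 \right)} = \left(4 - \left(1 - \sqrt{6 - 4}\right) - 3 \left(-1 + \sqrt{6 - 4}\right)\right)^{2} = \left(4 - \left(1 - \sqrt{2}\right) - 3 \left(-1 + \sqrt{2}\right)\right)^{2} = \left(4 - \left(1 - \sqrt{2}\right) + \left(3 - 3 \sqrt{2}\right)\right)^{2} = \left(6 - 2 \sqrt{2}\right)^{2}$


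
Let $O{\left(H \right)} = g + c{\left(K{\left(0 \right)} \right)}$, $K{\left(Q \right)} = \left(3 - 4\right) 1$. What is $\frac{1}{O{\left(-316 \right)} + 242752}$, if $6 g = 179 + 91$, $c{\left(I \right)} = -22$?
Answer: $\frac{1}{242775} \approx 4.119 \cdot 10^{-6}$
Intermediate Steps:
$K{\left(Q \right)} = -1$ ($K{\left(Q \right)} = \left(-1\right) 1 = -1$)
$g = 45$ ($g = \frac{179 + 91}{6} = \frac{1}{6} \cdot 270 = 45$)
$O{\left(H \right)} = 23$ ($O{\left(H \right)} = 45 - 22 = 23$)
$\frac{1}{O{\left(-316 \right)} + 242752} = \frac{1}{23 + 242752} = \frac{1}{242775}$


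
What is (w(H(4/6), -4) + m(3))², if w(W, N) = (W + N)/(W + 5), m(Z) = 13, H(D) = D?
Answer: 44521/289 ≈ 154.05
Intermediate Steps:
w(W, N) = (N + W)/(5 + W)
(w(H(4/6), -4) + m(3))² = ((-4 + 4/6)/(5 + 4/6) + 13)² = ((-4 + 4*(⅙))/(5 + 4*(⅙)) + 13)² = ((-4 + ⅔)/(5 + ⅔) + 13)² = (-10/3/(17/3) + 13)² = ((3/17)*(-10/3) + 13)² = (-10/17 + 13)² = (211/17)² = 44521/289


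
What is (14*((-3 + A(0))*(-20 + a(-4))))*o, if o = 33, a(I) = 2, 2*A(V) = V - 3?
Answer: 37422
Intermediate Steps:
A(V) = -3/2 + V/2 (A(V) = (V - 3)/2 = (-3 + V)/2 = -3/2 + V/2)
(14*((-3 + A(0))*(-20 + a(-4))))*o = (14*((-3 + (-3/2 + (½)*0))*(-20 + 2)))*33 = (14*((-3 + (-3/2 + 0))*(-18)))*33 = (14*((-3 - 3/2)*(-18)))*33 = (14*(-9/2*(-18)))*33 = (14*81)*33 = 1134*33 = 37422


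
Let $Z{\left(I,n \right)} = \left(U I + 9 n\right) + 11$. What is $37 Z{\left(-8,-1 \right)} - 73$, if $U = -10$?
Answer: $2961$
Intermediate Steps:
$Z{\left(I,n \right)} = 11 - 10 I + 9 n$ ($Z{\left(I,n \right)} = \left(- 10 I + 9 n\right) + 11 = 11 - 10 I + 9 n$)
$37 Z{\left(-8,-1 \right)} - 73 = 37 \left(11 - -80 + 9 \left(-1\right)\right) - 73 = 37 \left(11 + 80 - 9\right) - 73 = 37 \cdot 82 - 73 = 3034 - 73 = 2961$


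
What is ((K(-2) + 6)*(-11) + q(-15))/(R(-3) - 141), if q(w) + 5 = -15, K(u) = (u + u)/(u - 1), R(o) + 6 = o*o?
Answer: 151/207 ≈ 0.72947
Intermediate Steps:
R(o) = -6 + o² (R(o) = -6 + o*o = -6 + o²)
K(u) = 2*u/(-1 + u) (K(u) = (2*u)/(-1 + u) = 2*u/(-1 + u))
q(w) = -20 (q(w) = -5 - 15 = -20)
((K(-2) + 6)*(-11) + q(-15))/(R(-3) - 141) = ((2*(-2)/(-1 - 2) + 6)*(-11) - 20)/((-6 + (-3)²) - 141) = ((2*(-2)/(-3) + 6)*(-11) - 20)/((-6 + 9) - 141) = ((2*(-2)*(-⅓) + 6)*(-11) - 20)/(3 - 141) = ((4/3 + 6)*(-11) - 20)/(-138) = ((22/3)*(-11) - 20)*(-1/138) = (-242/3 - 20)*(-1/138) = -302/3*(-1/138) = 151/207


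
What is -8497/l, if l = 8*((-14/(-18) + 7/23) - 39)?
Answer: 1758879/62792 ≈ 28.011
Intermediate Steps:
l = -62792/207 (l = 8*((-14*(-1/18) + 7*(1/23)) - 39) = 8*((7/9 + 7/23) - 39) = 8*(224/207 - 39) = 8*(-7849/207) = -62792/207 ≈ -303.34)
-8497/l = -8497/(-62792/207) = -8497*(-207/62792) = 1758879/62792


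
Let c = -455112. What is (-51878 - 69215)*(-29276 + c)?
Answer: 58655996084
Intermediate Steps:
(-51878 - 69215)*(-29276 + c) = (-51878 - 69215)*(-29276 - 455112) = -121093*(-484388) = 58655996084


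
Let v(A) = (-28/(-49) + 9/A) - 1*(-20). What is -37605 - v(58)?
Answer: -15276045/406 ≈ -37626.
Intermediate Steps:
v(A) = 144/7 + 9/A (v(A) = (-28*(-1/49) + 9/A) + 20 = (4/7 + 9/A) + 20 = 144/7 + 9/A)
-37605 - v(58) = -37605 - (144/7 + 9/58) = -37605 - 1*8415/406 = -37605 - 8415/406 = -15276045/406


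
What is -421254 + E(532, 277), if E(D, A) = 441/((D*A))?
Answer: -8868239145/21052 ≈ -4.2125e+5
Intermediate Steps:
E(D, A) = 441/(A*D) (E(D, A) = 441/((A*D)) = 441*(1/(A*D)) = 441/(A*D))
-421254 + E(532, 277) = -421254 + 441/(277*532) = -421254 + 441*(1/277)*(1/532) = -421254 + 63/21052 = -8868239145/21052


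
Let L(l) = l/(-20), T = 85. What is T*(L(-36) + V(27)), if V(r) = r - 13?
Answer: 1343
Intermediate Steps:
L(l) = -l/20 (L(l) = l*(-1/20) = -l/20)
V(r) = -13 + r
T*(L(-36) + V(27)) = 85*(-1/20*(-36) + (-13 + 27)) = 85*(9/5 + 14) = 85*(79/5) = 1343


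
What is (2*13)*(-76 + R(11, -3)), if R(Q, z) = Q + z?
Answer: -1768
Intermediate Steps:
(2*13)*(-76 + R(11, -3)) = (2*13)*(-76 + (11 - 3)) = 26*(-76 + 8) = 26*(-68) = -1768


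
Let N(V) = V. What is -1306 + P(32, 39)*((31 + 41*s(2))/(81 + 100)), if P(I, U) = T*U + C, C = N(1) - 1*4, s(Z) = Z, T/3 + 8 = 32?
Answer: 80579/181 ≈ 445.19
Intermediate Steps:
T = 72 (T = -24 + 3*32 = -24 + 96 = 72)
C = -3 (C = 1 - 1*4 = 1 - 4 = -3)
P(I, U) = -3 + 72*U (P(I, U) = 72*U - 3 = -3 + 72*U)
-1306 + P(32, 39)*((31 + 41*s(2))/(81 + 100)) = -1306 + (-3 + 72*39)*((31 + 41*2)/(81 + 100)) = -1306 + (-3 + 2808)*((31 + 82)/181) = -1306 + 2805*(113*(1/181)) = -1306 + 2805*(113/181) = -1306 + 316965/181 = 80579/181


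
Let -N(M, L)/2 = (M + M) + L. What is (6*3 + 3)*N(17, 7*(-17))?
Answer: 3570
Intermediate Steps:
N(M, L) = -4*M - 2*L (N(M, L) = -2*((M + M) + L) = -2*(2*M + L) = -2*(L + 2*M) = -4*M - 2*L)
(6*3 + 3)*N(17, 7*(-17)) = (6*3 + 3)*(-4*17 - 14*(-17)) = (18 + 3)*(-68 - 2*(-119)) = 21*(-68 + 238) = 21*170 = 3570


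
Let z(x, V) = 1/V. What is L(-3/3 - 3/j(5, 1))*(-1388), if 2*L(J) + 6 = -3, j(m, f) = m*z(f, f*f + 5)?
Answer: 6246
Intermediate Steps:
j(m, f) = m/(5 + f**2) (j(m, f) = m/(f*f + 5) = m/(f**2 + 5) = m/(5 + f**2))
L(J) = -9/2 (L(J) = -3 + (1/2)*(-3) = -3 - 3/2 = -9/2)
L(-3/3 - 3/j(5, 1))*(-1388) = -9/2*(-1388) = 6246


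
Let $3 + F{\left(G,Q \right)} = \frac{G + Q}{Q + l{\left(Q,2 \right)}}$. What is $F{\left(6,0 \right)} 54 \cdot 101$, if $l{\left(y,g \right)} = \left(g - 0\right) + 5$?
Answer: $- \frac{81810}{7} \approx -11687.0$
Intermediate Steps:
$l{\left(y,g \right)} = 5 + g$ ($l{\left(y,g \right)} = \left(g + 0\right) + 5 = g + 5 = 5 + g$)
$F{\left(G,Q \right)} = -3 + \frac{G + Q}{7 + Q}$ ($F{\left(G,Q \right)} = -3 + \frac{G + Q}{Q + \left(5 + 2\right)} = -3 + \frac{G + Q}{Q + 7} = -3 + \frac{G + Q}{7 + Q}$)
$F{\left(6,0 \right)} 54 \cdot 101 = \frac{-21 + 6 - 0}{7 + 0} \cdot 54 \cdot 101 = \frac{-21 + 6 + 0}{7} \cdot 54 \cdot 101 = \frac{1}{7} \left(-15\right) 54 \cdot 101 = \left(- \frac{15}{7}\right) 54 \cdot 101 = \left(- \frac{810}{7}\right) 101 = - \frac{81810}{7}$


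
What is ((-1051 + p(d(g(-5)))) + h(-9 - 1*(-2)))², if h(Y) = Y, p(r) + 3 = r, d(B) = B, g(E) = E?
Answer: 1136356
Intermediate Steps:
p(r) = -3 + r
((-1051 + p(d(g(-5)))) + h(-9 - 1*(-2)))² = ((-1051 + (-3 - 5)) + (-9 - 1*(-2)))² = ((-1051 - 8) + (-9 + 2))² = (-1059 - 7)² = (-1066)² = 1136356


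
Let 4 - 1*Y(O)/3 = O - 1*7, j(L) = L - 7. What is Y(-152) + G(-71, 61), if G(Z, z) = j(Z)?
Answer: 411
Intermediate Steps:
j(L) = -7 + L
G(Z, z) = -7 + Z
Y(O) = 33 - 3*O (Y(O) = 12 - 3*(O - 1*7) = 12 - 3*(O - 7) = 12 - 3*(-7 + O) = 12 + (21 - 3*O) = 33 - 3*O)
Y(-152) + G(-71, 61) = (33 - 3*(-152)) + (-7 - 71) = (33 + 456) - 78 = 489 - 78 = 411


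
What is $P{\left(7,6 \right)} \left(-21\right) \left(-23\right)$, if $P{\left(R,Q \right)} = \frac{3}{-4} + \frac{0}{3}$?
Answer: $- \frac{1449}{4} \approx -362.25$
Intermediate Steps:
$P{\left(R,Q \right)} = - \frac{3}{4}$ ($P{\left(R,Q \right)} = 3 \left(- \frac{1}{4}\right) + 0 \cdot \frac{1}{3} = - \frac{3}{4} + 0 = - \frac{3}{4}$)
$P{\left(7,6 \right)} \left(-21\right) \left(-23\right) = \left(- \frac{3}{4}\right) \left(-21\right) \left(-23\right) = \frac{63}{4} \left(-23\right) = - \frac{1449}{4}$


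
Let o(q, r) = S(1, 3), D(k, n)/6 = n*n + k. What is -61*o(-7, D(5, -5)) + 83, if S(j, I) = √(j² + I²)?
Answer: 83 - 61*√10 ≈ -109.90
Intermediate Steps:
D(k, n) = 6*k + 6*n² (D(k, n) = 6*(n*n + k) = 6*(n² + k) = 6*(k + n²) = 6*k + 6*n²)
S(j, I) = √(I² + j²)
o(q, r) = √10 (o(q, r) = √(3² + 1²) = √(9 + 1) = √10)
-61*o(-7, D(5, -5)) + 83 = -61*√10 + 83 = 83 - 61*√10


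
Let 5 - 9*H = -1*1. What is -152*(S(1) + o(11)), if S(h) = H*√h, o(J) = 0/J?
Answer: -304/3 ≈ -101.33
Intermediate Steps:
o(J) = 0
H = ⅔ (H = 5/9 - (-1)/9 = 5/9 - ⅑*(-1) = 5/9 + ⅑ = ⅔ ≈ 0.66667)
S(h) = 2*√h/3
-152*(S(1) + o(11)) = -152*(2*√1/3 + 0) = -152*((⅔)*1 + 0) = -152*(⅔ + 0) = -152*⅔ = -304/3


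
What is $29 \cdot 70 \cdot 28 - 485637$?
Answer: $-428797$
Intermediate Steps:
$29 \cdot 70 \cdot 28 - 485637 = 2030 \cdot 28 - 485637 = 56840 - 485637 = -428797$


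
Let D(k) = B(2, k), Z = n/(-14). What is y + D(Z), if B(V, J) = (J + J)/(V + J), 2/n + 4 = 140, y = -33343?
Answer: -63451731/1903 ≈ -33343.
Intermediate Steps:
n = 1/68 (n = 2/(-4 + 140) = 2/136 = 2*(1/136) = 1/68 ≈ 0.014706)
Z = -1/952 (Z = (1/68)/(-14) = (1/68)*(-1/14) = -1/952 ≈ -0.0010504)
B(V, J) = 2*J/(J + V) (B(V, J) = (2*J)/(J + V) = 2*J/(J + V))
D(k) = 2*k/(2 + k) (D(k) = 2*k/(k + 2) = 2*k/(2 + k))
y + D(Z) = -33343 + 2*(-1/952)/(2 - 1/952) = -33343 + 2*(-1/952)/(1903/952) = -33343 + 2*(-1/952)*(952/1903) = -33343 - 2/1903 = -63451731/1903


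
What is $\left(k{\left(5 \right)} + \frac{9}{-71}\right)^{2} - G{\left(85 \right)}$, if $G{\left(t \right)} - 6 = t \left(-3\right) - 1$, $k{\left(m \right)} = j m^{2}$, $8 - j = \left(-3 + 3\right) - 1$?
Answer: $\frac{256173406}{5041} \approx 50818.0$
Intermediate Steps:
$j = 9$ ($j = 8 - \left(\left(-3 + 3\right) - 1\right) = 8 - \left(0 - 1\right) = 8 - -1 = 8 + 1 = 9$)
$k{\left(m \right)} = 9 m^{2}$
$G{\left(t \right)} = 5 - 3 t$ ($G{\left(t \right)} = 6 + \left(t \left(-3\right) - 1\right) = 6 - \left(1 + 3 t\right) = 5 - 3 t$)
$\left(k{\left(5 \right)} + \frac{9}{-71}\right)^{2} - G{\left(85 \right)} = \left(9 \cdot 5^{2} + \frac{9}{-71}\right)^{2} - \left(5 - 255\right) = \left(9 \cdot 25 + 9 \left(- \frac{1}{71}\right)\right)^{2} - \left(5 - 255\right) = \left(225 - \frac{9}{71}\right)^{2} - -250 = \left(\frac{15966}{71}\right)^{2} + 250 = \frac{254913156}{5041} + 250 = \frac{256173406}{5041}$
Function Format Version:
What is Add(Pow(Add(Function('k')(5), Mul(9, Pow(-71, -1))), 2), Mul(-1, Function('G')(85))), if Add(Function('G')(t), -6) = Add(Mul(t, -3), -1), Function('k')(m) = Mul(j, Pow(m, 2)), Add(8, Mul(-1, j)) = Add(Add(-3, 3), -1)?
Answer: Rational(256173406, 5041) ≈ 50818.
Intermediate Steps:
j = 9 (j = Add(8, Mul(-1, Add(Add(-3, 3), -1))) = Add(8, Mul(-1, Add(0, -1))) = Add(8, Mul(-1, -1)) = Add(8, 1) = 9)
Function('k')(m) = Mul(9, Pow(m, 2))
Function('G')(t) = Add(5, Mul(-3, t)) (Function('G')(t) = Add(6, Add(Mul(t, -3), -1)) = Add(6, Add(Mul(-3, t), -1)) = Add(6, Add(-1, Mul(-3, t))) = Add(5, Mul(-3, t)))
Add(Pow(Add(Function('k')(5), Mul(9, Pow(-71, -1))), 2), Mul(-1, Function('G')(85))) = Add(Pow(Add(Mul(9, Pow(5, 2)), Mul(9, Pow(-71, -1))), 2), Mul(-1, Add(5, Mul(-3, 85)))) = Add(Pow(Add(Mul(9, 25), Mul(9, Rational(-1, 71))), 2), Mul(-1, Add(5, -255))) = Add(Pow(Add(225, Rational(-9, 71)), 2), Mul(-1, -250)) = Add(Pow(Rational(15966, 71), 2), 250) = Add(Rational(254913156, 5041), 250) = Rational(256173406, 5041)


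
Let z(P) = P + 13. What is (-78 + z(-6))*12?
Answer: -852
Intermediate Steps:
z(P) = 13 + P
(-78 + z(-6))*12 = (-78 + (13 - 6))*12 = (-78 + 7)*12 = -71*12 = -852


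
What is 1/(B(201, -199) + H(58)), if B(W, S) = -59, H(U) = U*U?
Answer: 1/3305 ≈ 0.00030257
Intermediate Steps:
H(U) = U**2
1/(B(201, -199) + H(58)) = 1/(-59 + 58**2) = 1/(-59 + 3364) = 1/3305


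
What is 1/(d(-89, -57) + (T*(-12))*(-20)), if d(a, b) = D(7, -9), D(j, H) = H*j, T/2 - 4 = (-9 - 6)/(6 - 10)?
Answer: 1/3657 ≈ 0.00027345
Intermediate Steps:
T = 31/2 (T = 8 + 2*((-9 - 6)/(6 - 10)) = 8 + 2*(-15/(-4)) = 8 + 2*(-15*(-¼)) = 8 + 2*(15/4) = 8 + 15/2 = 31/2 ≈ 15.500)
d(a, b) = -63 (d(a, b) = -9*7 = -63)
1/(d(-89, -57) + (T*(-12))*(-20)) = 1/(-63 + ((31/2)*(-12))*(-20)) = 1/(-63 - 186*(-20)) = 1/(-63 + 3720) = 1/3657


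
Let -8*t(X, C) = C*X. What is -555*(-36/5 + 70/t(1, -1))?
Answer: -306804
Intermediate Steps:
t(X, C) = -C*X/8
-555*(-36/5 + 70/t(1, -1)) = -555*(-36/5 + 70/((-⅛*(-1)*1))) = -555*(-36*⅕ + 70/(⅛)) = -555*(-36/5 + 70*8) = -555*(-36/5 + 560) = -555*2764/5 = -306804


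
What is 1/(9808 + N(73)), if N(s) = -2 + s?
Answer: 1/9879 ≈ 0.00010122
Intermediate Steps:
1/(9808 + N(73)) = 1/(9808 + (-2 + 73)) = 1/(9808 + 71) = 1/9879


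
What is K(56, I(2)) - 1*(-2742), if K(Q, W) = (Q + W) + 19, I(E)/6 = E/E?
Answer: 2823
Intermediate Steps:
I(E) = 6 (I(E) = 6*(E/E) = 6*1 = 6)
K(Q, W) = 19 + Q + W
K(56, I(2)) - 1*(-2742) = (19 + 56 + 6) - 1*(-2742) = 81 + 2742 = 2823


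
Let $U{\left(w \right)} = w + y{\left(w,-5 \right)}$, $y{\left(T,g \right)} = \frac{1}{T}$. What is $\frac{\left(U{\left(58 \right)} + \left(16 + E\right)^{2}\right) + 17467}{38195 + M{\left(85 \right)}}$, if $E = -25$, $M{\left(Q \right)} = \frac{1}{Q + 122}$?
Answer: $\frac{211377843}{458569228} \approx 0.46095$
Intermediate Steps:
$M{\left(Q \right)} = \frac{1}{122 + Q}$
$U{\left(w \right)} = w + \frac{1}{w}$
$\frac{\left(U{\left(58 \right)} + \left(16 + E\right)^{2}\right) + 17467}{38195 + M{\left(85 \right)}} = \frac{\left(\left(58 + \frac{1}{58}\right) + \left(16 - 25\right)^{2}\right) + 17467}{38195 + \frac{1}{122 + 85}} = \frac{\left(\left(58 + \frac{1}{58}\right) + \left(-9\right)^{2}\right) + 17467}{38195 + \frac{1}{207}} = \frac{\left(\frac{3365}{58} + 81\right) + 17467}{38195 + \frac{1}{207}} = \frac{\frac{8063}{58} + 17467}{\frac{7906366}{207}} = \frac{1021149}{58} \cdot \frac{207}{7906366} = \frac{211377843}{458569228}$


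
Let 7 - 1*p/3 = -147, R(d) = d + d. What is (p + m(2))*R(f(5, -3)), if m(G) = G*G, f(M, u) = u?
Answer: -2796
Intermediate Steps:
m(G) = G²
R(d) = 2*d
p = 462 (p = 21 - 3*(-147) = 21 + 441 = 462)
(p + m(2))*R(f(5, -3)) = (462 + 2²)*(2*(-3)) = (462 + 4)*(-6) = 466*(-6) = -2796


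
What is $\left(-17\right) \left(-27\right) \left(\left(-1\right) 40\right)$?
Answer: $-18360$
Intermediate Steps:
$\left(-17\right) \left(-27\right) \left(\left(-1\right) 40\right) = 459 \left(-40\right) = -18360$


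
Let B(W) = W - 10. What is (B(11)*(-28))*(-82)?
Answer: 2296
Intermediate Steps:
B(W) = -10 + W
(B(11)*(-28))*(-82) = ((-10 + 11)*(-28))*(-82) = (1*(-28))*(-82) = -28*(-82) = 2296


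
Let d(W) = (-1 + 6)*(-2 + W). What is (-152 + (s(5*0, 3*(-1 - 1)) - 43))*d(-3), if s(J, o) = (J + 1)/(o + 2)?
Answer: 19525/4 ≈ 4881.3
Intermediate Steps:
d(W) = -10 + 5*W (d(W) = 5*(-2 + W) = -10 + 5*W)
s(J, o) = (1 + J)/(2 + o)
(-152 + (s(5*0, 3*(-1 - 1)) - 43))*d(-3) = (-152 + ((1 + 5*0)/(2 + 3*(-1 - 1)) - 43))*(-10 + 5*(-3)) = (-152 + ((1 + 0)/(2 + 3*(-2)) - 43))*(-10 - 15) = (-152 + (1/(2 - 6) - 43))*(-25) = (-152 + (1/(-4) - 43))*(-25) = (-152 + (-1/4*1 - 43))*(-25) = (-152 + (-1/4 - 43))*(-25) = (-152 - 173/4)*(-25) = -781/4*(-25) = 19525/4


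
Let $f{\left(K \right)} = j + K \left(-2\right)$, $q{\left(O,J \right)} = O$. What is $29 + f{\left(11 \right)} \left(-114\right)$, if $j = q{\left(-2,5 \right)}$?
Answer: $2765$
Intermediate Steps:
$j = -2$
$f{\left(K \right)} = -2 - 2 K$ ($f{\left(K \right)} = -2 + K \left(-2\right) = -2 - 2 K$)
$29 + f{\left(11 \right)} \left(-114\right) = 29 + \left(-2 - 22\right) \left(-114\right) = 29 - -2736 = 29 + 2736 = 2765$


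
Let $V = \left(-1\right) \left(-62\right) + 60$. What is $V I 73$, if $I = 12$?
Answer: $106872$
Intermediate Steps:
$V = 122$ ($V = 62 + 60 = 122$)
$V I 73 = 122 \cdot 12 \cdot 73 = 122 \cdot 876 = 106872$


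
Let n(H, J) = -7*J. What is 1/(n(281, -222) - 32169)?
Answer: -1/30615 ≈ -3.2664e-5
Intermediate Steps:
1/(n(281, -222) - 32169) = 1/(-7*(-222) - 32169) = 1/(1554 - 32169) = 1/(-30615) = -1/30615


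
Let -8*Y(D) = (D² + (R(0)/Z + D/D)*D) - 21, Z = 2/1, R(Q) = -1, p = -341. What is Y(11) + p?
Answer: -5667/16 ≈ -354.19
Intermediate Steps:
Z = 2 (Z = 2*1 = 2)
Y(D) = 21/8 - D²/8 - D/16 (Y(D) = -((D² + (-1/2 + D/D)*D) - 21)/8 = -((D² + (-1*½ + 1)*D) - 21)/8 = -((D² + (-½ + 1)*D) - 21)/8 = -((D² + D/2) - 21)/8 = -(-21 + D² + D/2)/8 = 21/8 - D²/8 - D/16)
Y(11) + p = (21/8 - ⅛*11² - 1/16*11) - 341 = (21/8 - ⅛*121 - 11/16) - 341 = (21/8 - 121/8 - 11/16) - 341 = -211/16 - 341 = -5667/16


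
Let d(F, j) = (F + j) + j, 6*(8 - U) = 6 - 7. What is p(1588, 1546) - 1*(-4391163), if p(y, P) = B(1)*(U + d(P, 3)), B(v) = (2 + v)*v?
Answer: 8791687/2 ≈ 4.3958e+6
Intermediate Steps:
B(v) = v*(2 + v)
U = 49/6 (U = 8 - (6 - 7)/6 = 8 - ⅙*(-1) = 8 + ⅙ = 49/6 ≈ 8.1667)
d(F, j) = F + 2*j
p(y, P) = 85/2 + 3*P (p(y, P) = (1*(2 + 1))*(49/6 + (P + 2*3)) = (1*3)*(49/6 + (P + 6)) = 3*(49/6 + (6 + P)) = 3*(85/6 + P) = 85/2 + 3*P)
p(1588, 1546) - 1*(-4391163) = (85/2 + 3*1546) - 1*(-4391163) = (85/2 + 4638) + 4391163 = 9361/2 + 4391163 = 8791687/2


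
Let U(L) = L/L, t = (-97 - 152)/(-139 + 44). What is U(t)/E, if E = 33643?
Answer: 1/33643 ≈ 2.9724e-5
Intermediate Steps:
t = 249/95 (t = -249/(-95) = -249*(-1/95) = 249/95 ≈ 2.6211)
U(L) = 1
U(t)/E = 1/33643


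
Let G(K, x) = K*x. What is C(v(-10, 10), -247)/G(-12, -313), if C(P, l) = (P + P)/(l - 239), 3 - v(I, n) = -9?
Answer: -1/76059 ≈ -1.3148e-5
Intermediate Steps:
v(I, n) = 12 (v(I, n) = 3 - 1*(-9) = 3 + 9 = 12)
C(P, l) = 2*P/(-239 + l) (C(P, l) = (2*P)/(-239 + l) = 2*P/(-239 + l))
C(v(-10, 10), -247)/G(-12, -313) = (2*12/(-239 - 247))/((-12*(-313))) = (2*12/(-486))/3756 = (2*12*(-1/486))*(1/3756) = -4/81*1/3756 = -1/76059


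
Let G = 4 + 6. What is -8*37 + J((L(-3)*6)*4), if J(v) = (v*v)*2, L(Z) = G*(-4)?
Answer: 1842904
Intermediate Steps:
G = 10
L(Z) = -40 (L(Z) = 10*(-4) = -40)
J(v) = 2*v² (J(v) = v²*2 = 2*v²)
-8*37 + J((L(-3)*6)*4) = -8*37 + 2*(-40*6*4)² = -296 + 2*(-240*4)² = -296 + 2*(-960)² = -296 + 2*921600 = -296 + 1843200 = 1842904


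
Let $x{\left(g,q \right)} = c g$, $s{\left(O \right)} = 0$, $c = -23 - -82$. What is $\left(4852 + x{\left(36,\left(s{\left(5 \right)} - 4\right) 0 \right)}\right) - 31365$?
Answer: $-24389$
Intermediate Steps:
$c = 59$ ($c = -23 + 82 = 59$)
$x{\left(g,q \right)} = 59 g$
$\left(4852 + x{\left(36,\left(s{\left(5 \right)} - 4\right) 0 \right)}\right) - 31365 = \left(4852 + 59 \cdot 36\right) - 31365 = \left(4852 + 2124\right) - 31365 = 6976 - 31365 = -24389$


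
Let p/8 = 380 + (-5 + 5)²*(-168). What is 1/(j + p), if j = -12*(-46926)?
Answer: 1/566152 ≈ 1.7663e-6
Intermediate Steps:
j = 563112
p = 3040 (p = 8*(380 + (-5 + 5)²*(-168)) = 8*(380 + 0²*(-168)) = 8*(380 + 0*(-168)) = 8*(380 + 0) = 8*380 = 3040)
1/(j + p) = 1/(563112 + 3040) = 1/566152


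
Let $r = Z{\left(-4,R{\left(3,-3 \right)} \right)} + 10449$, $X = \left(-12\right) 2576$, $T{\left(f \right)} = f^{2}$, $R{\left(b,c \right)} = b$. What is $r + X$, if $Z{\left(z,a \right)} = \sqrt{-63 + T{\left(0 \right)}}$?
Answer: $-20463 + 3 i \sqrt{7} \approx -20463.0 + 7.9373 i$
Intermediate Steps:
$X = -30912$
$Z{\left(z,a \right)} = 3 i \sqrt{7}$ ($Z{\left(z,a \right)} = \sqrt{-63 + 0^{2}} = \sqrt{-63 + 0} = \sqrt{-63} = 3 i \sqrt{7}$)
$r = 10449 + 3 i \sqrt{7}$ ($r = 3 i \sqrt{7} + 10449 = 10449 + 3 i \sqrt{7} \approx 10449.0 + 7.9373 i$)
$r + X = \left(10449 + 3 i \sqrt{7}\right) - 30912 = -20463 + 3 i \sqrt{7}$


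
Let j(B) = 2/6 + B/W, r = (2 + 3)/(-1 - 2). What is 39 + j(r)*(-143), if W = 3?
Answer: 637/9 ≈ 70.778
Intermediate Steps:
r = -5/3 (r = 5/(-3) = 5*(-⅓) = -5/3 ≈ -1.6667)
j(B) = ⅓ + B/3 (j(B) = 2/6 + B/3 = 2*(⅙) + B*(⅓) = ⅓ + B/3)
39 + j(r)*(-143) = 39 + (⅓ + (⅓)*(-5/3))*(-143) = 39 + (⅓ - 5/9)*(-143) = 39 - 2/9*(-143) = 39 + 286/9 = 637/9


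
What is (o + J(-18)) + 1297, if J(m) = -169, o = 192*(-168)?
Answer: -31128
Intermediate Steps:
o = -32256
(o + J(-18)) + 1297 = (-32256 - 169) + 1297 = -32425 + 1297 = -31128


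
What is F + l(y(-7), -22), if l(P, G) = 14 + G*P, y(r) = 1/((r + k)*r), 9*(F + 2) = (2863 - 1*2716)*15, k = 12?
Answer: 9017/35 ≈ 257.63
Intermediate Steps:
F = 243 (F = -2 + ((2863 - 1*2716)*15)/9 = -2 + ((2863 - 2716)*15)/9 = -2 + (147*15)/9 = -2 + (1/9)*2205 = -2 + 245 = 243)
y(r) = 1/(r*(12 + r)) (y(r) = 1/((r + 12)*r) = 1/((12 + r)*r) = 1/(r*(12 + r)))
F + l(y(-7), -22) = 243 + (14 - 22/((-7)*(12 - 7))) = 243 + (14 - (-22)/(7*5)) = 243 + (14 - 22*(-1/35)) = 243 + (14 + 22/35) = 243 + 512/35 = 9017/35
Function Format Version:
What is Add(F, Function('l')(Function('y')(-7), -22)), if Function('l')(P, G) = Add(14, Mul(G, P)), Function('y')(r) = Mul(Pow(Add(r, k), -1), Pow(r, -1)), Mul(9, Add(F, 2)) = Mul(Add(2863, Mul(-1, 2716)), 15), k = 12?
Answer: Rational(9017, 35) ≈ 257.63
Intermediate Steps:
F = 243 (F = Add(-2, Mul(Rational(1, 9), Mul(Add(2863, Mul(-1, 2716)), 15))) = Add(-2, Mul(Rational(1, 9), Mul(Add(2863, -2716), 15))) = Add(-2, Mul(Rational(1, 9), Mul(147, 15))) = Add(-2, Mul(Rational(1, 9), 2205)) = Add(-2, 245) = 243)
Function('y')(r) = Mul(Pow(r, -1), Pow(Add(12, r), -1)) (Function('y')(r) = Mul(Pow(Add(r, 12), -1), Pow(r, -1)) = Mul(Pow(Add(12, r), -1), Pow(r, -1)) = Mul(Pow(r, -1), Pow(Add(12, r), -1)))
Add(F, Function('l')(Function('y')(-7), -22)) = Add(243, Add(14, Mul(-22, Mul(Pow(-7, -1), Pow(Add(12, -7), -1))))) = Add(243, Add(14, Mul(-22, Mul(Rational(-1, 7), Pow(5, -1))))) = Add(243, Add(14, Mul(-22, Mul(Rational(-1, 7), Rational(1, 5))))) = Add(243, Add(14, Mul(-22, Rational(-1, 35)))) = Add(243, Add(14, Rational(22, 35))) = Add(243, Rational(512, 35)) = Rational(9017, 35)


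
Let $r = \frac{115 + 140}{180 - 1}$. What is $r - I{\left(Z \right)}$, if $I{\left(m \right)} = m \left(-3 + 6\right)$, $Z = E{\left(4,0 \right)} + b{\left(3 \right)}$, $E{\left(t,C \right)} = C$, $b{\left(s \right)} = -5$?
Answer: $\frac{2940}{179} \approx 16.425$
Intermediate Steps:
$Z = -5$ ($Z = 0 - 5 = -5$)
$I{\left(m \right)} = 3 m$ ($I{\left(m \right)} = m 3 = 3 m$)
$r = \frac{255}{179} \approx 1.4246$
$r - I{\left(Z \right)} = \frac{255}{179} - 3 \left(-5\right) = \frac{255}{179} - -15 = \frac{255}{179} + 15 = \frac{2940}{179}$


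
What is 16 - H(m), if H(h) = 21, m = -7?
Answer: -5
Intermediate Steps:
16 - H(m) = 16 - 1*21 = 16 - 21 = -5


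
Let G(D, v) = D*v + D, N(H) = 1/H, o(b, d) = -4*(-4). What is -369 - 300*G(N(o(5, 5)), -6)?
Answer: -1101/4 ≈ -275.25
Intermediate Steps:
o(b, d) = 16
G(D, v) = D + D*v
-369 - 300*G(N(o(5, 5)), -6) = -369 - 300*(1 - 6)/16 = -369 - 75*(-5)/4 = -369 - 300*(-5/16) = -369 + 375/4 = -1101/4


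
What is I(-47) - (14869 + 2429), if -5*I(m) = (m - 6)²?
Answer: -89299/5 ≈ -17860.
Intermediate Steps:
I(m) = -(-6 + m)²/5 (I(m) = -(m - 6)²/5 = -(-6 + m)²/5)
I(-47) - (14869 + 2429) = -(-6 - 47)²/5 - (14869 + 2429) = -⅕*(-53)² - 1*17298 = -⅕*2809 - 17298 = -2809/5 - 17298 = -89299/5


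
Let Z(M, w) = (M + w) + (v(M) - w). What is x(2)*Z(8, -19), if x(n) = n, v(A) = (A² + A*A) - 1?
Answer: 270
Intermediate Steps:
v(A) = -1 + 2*A² (v(A) = (A² + A²) - 1 = 2*A² - 1 = -1 + 2*A²)
Z(M, w) = -1 + M + 2*M² (Z(M, w) = (M + w) + ((-1 + 2*M²) - w) = (M + w) + (-1 - w + 2*M²) = -1 + M + 2*M²)
x(2)*Z(8, -19) = 2*(-1 + 8 + 2*8²) = 2*(-1 + 8 + 2*64) = 2*(-1 + 8 + 128) = 2*135 = 270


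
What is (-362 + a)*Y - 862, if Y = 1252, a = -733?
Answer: -1371802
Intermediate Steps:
(-362 + a)*Y - 862 = (-362 - 733)*1252 - 862 = -1095*1252 - 862 = -1370940 - 862 = -1371802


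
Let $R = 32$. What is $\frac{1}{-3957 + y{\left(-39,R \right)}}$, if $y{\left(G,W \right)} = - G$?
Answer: $- \frac{1}{3918} \approx -0.00025523$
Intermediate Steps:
$\frac{1}{-3957 + y{\left(-39,R \right)}} = \frac{1}{-3957 - -39} = \frac{1}{-3957 + 39} = \frac{1}{-3918} = - \frac{1}{3918}$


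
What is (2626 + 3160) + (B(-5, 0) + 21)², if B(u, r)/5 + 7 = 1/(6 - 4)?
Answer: 23673/4 ≈ 5918.3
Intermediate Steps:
B(u, r) = -65/2 (B(u, r) = -35 + 5/(6 - 4) = -35 + 5/2 = -65/2)
(2626 + 3160) + (B(-5, 0) + 21)² = (2626 + 3160) + (-65/2 + 21)² = 5786 + (-23/2)² = 5786 + 529/4 = 23673/4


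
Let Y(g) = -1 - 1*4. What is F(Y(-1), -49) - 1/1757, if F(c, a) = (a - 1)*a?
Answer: 4304649/1757 ≈ 2450.0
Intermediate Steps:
Y(g) = -5 (Y(g) = -1 - 4 = -5)
F(c, a) = a*(-1 + a) (F(c, a) = (-1 + a)*a = a*(-1 + a))
F(Y(-1), -49) - 1/1757 = -49*(-1 - 49) - 1/1757 = -49*(-50) - 1*1/1757 = 2450 - 1/1757 = 4304649/1757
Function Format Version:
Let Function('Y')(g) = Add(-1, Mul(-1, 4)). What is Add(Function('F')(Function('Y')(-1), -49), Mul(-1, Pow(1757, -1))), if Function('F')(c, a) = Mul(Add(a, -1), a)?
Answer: Rational(4304649, 1757) ≈ 2450.0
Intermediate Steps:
Function('Y')(g) = -5 (Function('Y')(g) = Add(-1, -4) = -5)
Function('F')(c, a) = Mul(a, Add(-1, a)) (Function('F')(c, a) = Mul(Add(-1, a), a) = Mul(a, Add(-1, a)))
Add(Function('F')(Function('Y')(-1), -49), Mul(-1, Pow(1757, -1))) = Add(Mul(-49, Add(-1, -49)), Mul(-1, Pow(1757, -1))) = Add(Mul(-49, -50), Mul(-1, Rational(1, 1757))) = Add(2450, Rational(-1, 1757)) = Rational(4304649, 1757)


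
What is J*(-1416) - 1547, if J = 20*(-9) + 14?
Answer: 233509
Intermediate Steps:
J = -166 (J = -180 + 14 = -166)
J*(-1416) - 1547 = -166*(-1416) - 1547 = 235056 - 1547 = 233509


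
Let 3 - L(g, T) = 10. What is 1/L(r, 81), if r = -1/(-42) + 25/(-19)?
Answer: -⅐ ≈ -0.14286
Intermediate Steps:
r = -1031/798 (r = -1*(-1/42) + 25*(-1/19) = 1/42 - 25/19 = -1031/798 ≈ -1.2920)
L(g, T) = -7 (L(g, T) = 3 - 1*10 = 3 - 10 = -7)
1/L(r, 81) = 1/(-7) = -⅐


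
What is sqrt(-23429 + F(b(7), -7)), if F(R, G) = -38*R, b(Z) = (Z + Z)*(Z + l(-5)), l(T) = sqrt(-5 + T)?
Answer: sqrt(-27153 - 532*I*sqrt(10)) ≈ 5.1023 - 164.86*I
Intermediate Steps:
b(Z) = 2*Z*(Z + I*sqrt(10)) (b(Z) = (Z + Z)*(Z + sqrt(-5 - 5)) = (2*Z)*(Z + sqrt(-10)) = (2*Z)*(Z + I*sqrt(10)) = 2*Z*(Z + I*sqrt(10)))
sqrt(-23429 + F(b(7), -7)) = sqrt(-23429 - 76*7*(7 + I*sqrt(10))) = sqrt(-23429 - 38*(98 + 14*I*sqrt(10))) = sqrt(-23429 + (-3724 - 532*I*sqrt(10))) = sqrt(-27153 - 532*I*sqrt(10))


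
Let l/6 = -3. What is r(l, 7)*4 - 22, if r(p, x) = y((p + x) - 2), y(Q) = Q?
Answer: -74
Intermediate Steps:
l = -18 (l = 6*(-3) = -18)
r(p, x) = -2 + p + x (r(p, x) = (p + x) - 2 = -2 + p + x)
r(l, 7)*4 - 22 = (-2 - 18 + 7)*4 - 22 = -13*4 - 22 = -52 - 22 = -74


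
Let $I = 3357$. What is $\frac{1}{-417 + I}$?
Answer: $\frac{1}{2940} \approx 0.00034014$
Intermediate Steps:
$\frac{1}{-417 + I} = \frac{1}{-417 + 3357} = \frac{1}{2940}$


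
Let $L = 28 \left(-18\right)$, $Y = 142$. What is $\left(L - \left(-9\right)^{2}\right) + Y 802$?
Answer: $113299$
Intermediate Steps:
$L = -504$
$\left(L - \left(-9\right)^{2}\right) + Y 802 = \left(-504 - \left(-9\right)^{2}\right) + 142 \cdot 802 = \left(-504 - 81\right) + 113884 = -585 + 113884 = 113299$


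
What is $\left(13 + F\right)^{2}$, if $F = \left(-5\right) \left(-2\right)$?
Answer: $529$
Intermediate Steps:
$F = 10$
$\left(13 + F\right)^{2} = \left(13 + 10\right)^{2} = 23^{2} = 529$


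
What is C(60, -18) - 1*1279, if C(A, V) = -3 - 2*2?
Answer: -1286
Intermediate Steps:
C(A, V) = -7 (C(A, V) = -3 - 4 = -7)
C(60, -18) - 1*1279 = -7 - 1*1279 = -7 - 1279 = -1286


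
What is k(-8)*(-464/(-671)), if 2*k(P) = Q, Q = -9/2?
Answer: -1044/671 ≈ -1.5559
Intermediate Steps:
Q = -9/2 (Q = -9*1/2 = -9/2 ≈ -4.5000)
k(P) = -9/4 (k(P) = (1/2)*(-9/2) = -9/4)
k(-8)*(-464/(-671)) = -(-1044)/(-671) = -(-1044)*(-1)/671 = -9/4*464/671 = -1044/671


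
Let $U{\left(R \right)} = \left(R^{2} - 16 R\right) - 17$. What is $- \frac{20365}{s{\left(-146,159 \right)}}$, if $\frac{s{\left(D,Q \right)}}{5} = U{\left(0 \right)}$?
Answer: $\frac{4073}{17} \approx 239.59$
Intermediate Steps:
$U{\left(R \right)} = -17 + R^{2} - 16 R$
$s{\left(D,Q \right)} = -85$ ($s{\left(D,Q \right)} = 5 \left(-17 + 0^{2} - 0\right) = 5 \left(-17 + 0 + 0\right) = 5 \left(-17\right) = -85$)
$- \frac{20365}{s{\left(-146,159 \right)}} = - \frac{20365}{-85} = \left(-20365\right) \left(- \frac{1}{85}\right) = \frac{4073}{17}$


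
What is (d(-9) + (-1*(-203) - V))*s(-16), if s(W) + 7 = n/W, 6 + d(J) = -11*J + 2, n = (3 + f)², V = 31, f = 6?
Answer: -51531/16 ≈ -3220.7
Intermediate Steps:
n = 81 (n = (3 + 6)² = 9² = 81)
d(J) = -4 - 11*J (d(J) = -6 + (-11*J + 2) = -6 + (2 - 11*J) = -4 - 11*J)
s(W) = -7 + 81/W
(d(-9) + (-1*(-203) - V))*s(-16) = ((-4 - 11*(-9)) + (-1*(-203) - 1*31))*(-7 + 81/(-16)) = ((-4 + 99) + (203 - 31))*(-7 + 81*(-1/16)) = (95 + 172)*(-7 - 81/16) = 267*(-193/16) = -51531/16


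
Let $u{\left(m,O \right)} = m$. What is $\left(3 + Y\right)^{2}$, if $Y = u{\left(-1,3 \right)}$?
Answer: $4$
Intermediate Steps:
$Y = -1$
$\left(3 + Y\right)^{2} = \left(3 - 1\right)^{2} = 2^{2} = 4$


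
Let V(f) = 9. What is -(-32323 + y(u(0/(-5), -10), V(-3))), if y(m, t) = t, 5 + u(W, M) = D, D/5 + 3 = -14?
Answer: 32314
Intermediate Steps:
D = -85 (D = -15 + 5*(-14) = -15 - 70 = -85)
u(W, M) = -90 (u(W, M) = -5 - 85 = -90)
-(-32323 + y(u(0/(-5), -10), V(-3))) = -(-32323 + 9) = -1*(-32314) = 32314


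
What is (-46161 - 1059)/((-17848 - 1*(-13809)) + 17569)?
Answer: -1574/451 ≈ -3.4900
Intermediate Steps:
(-46161 - 1059)/((-17848 - 1*(-13809)) + 17569) = -47220/((-17848 + 13809) + 17569) = -47220/(-4039 + 17569) = -47220/13530 = -47220*1/13530 = -1574/451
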